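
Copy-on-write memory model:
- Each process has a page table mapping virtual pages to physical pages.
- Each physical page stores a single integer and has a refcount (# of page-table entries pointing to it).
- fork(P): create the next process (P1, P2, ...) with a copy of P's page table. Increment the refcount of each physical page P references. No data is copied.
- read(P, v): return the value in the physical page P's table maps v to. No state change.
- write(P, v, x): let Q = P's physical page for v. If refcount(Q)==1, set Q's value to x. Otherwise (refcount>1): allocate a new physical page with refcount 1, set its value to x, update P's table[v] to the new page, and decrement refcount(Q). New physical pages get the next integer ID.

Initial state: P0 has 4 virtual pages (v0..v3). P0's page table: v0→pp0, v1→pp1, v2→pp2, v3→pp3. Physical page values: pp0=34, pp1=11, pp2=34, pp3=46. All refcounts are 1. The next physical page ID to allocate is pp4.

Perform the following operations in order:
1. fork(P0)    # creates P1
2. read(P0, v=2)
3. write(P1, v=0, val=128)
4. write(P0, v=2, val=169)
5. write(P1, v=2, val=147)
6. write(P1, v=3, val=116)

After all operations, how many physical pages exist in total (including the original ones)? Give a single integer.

Op 1: fork(P0) -> P1. 4 ppages; refcounts: pp0:2 pp1:2 pp2:2 pp3:2
Op 2: read(P0, v2) -> 34. No state change.
Op 3: write(P1, v0, 128). refcount(pp0)=2>1 -> COPY to pp4. 5 ppages; refcounts: pp0:1 pp1:2 pp2:2 pp3:2 pp4:1
Op 4: write(P0, v2, 169). refcount(pp2)=2>1 -> COPY to pp5. 6 ppages; refcounts: pp0:1 pp1:2 pp2:1 pp3:2 pp4:1 pp5:1
Op 5: write(P1, v2, 147). refcount(pp2)=1 -> write in place. 6 ppages; refcounts: pp0:1 pp1:2 pp2:1 pp3:2 pp4:1 pp5:1
Op 6: write(P1, v3, 116). refcount(pp3)=2>1 -> COPY to pp6. 7 ppages; refcounts: pp0:1 pp1:2 pp2:1 pp3:1 pp4:1 pp5:1 pp6:1

Answer: 7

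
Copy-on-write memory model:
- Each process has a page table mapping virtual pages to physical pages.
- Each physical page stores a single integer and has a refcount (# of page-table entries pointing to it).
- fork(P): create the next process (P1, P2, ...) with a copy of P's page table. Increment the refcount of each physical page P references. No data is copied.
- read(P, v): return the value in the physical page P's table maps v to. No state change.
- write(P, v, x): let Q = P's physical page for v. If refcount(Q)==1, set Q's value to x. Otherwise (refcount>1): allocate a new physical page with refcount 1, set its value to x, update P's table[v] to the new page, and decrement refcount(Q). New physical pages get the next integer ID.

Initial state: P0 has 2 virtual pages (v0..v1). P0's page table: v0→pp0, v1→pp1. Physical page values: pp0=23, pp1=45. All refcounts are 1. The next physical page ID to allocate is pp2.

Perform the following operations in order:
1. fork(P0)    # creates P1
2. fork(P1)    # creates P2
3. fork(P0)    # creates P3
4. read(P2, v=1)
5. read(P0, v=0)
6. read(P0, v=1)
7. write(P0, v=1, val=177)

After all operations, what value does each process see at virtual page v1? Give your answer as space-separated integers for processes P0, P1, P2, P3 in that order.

Answer: 177 45 45 45

Derivation:
Op 1: fork(P0) -> P1. 2 ppages; refcounts: pp0:2 pp1:2
Op 2: fork(P1) -> P2. 2 ppages; refcounts: pp0:3 pp1:3
Op 3: fork(P0) -> P3. 2 ppages; refcounts: pp0:4 pp1:4
Op 4: read(P2, v1) -> 45. No state change.
Op 5: read(P0, v0) -> 23. No state change.
Op 6: read(P0, v1) -> 45. No state change.
Op 7: write(P0, v1, 177). refcount(pp1)=4>1 -> COPY to pp2. 3 ppages; refcounts: pp0:4 pp1:3 pp2:1
P0: v1 -> pp2 = 177
P1: v1 -> pp1 = 45
P2: v1 -> pp1 = 45
P3: v1 -> pp1 = 45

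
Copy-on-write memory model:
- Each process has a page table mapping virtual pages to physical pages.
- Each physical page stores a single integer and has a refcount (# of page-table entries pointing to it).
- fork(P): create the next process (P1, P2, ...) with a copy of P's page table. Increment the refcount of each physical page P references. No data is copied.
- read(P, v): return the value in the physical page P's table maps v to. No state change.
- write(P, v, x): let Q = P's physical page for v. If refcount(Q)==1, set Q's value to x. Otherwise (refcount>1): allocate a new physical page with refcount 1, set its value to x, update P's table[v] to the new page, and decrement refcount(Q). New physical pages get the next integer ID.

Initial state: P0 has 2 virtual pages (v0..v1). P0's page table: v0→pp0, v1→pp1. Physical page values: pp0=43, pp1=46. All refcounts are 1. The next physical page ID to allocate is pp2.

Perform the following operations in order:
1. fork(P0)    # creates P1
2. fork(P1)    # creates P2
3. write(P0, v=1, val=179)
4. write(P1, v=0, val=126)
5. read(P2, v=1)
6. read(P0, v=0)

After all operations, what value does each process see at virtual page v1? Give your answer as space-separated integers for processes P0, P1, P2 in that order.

Answer: 179 46 46

Derivation:
Op 1: fork(P0) -> P1. 2 ppages; refcounts: pp0:2 pp1:2
Op 2: fork(P1) -> P2. 2 ppages; refcounts: pp0:3 pp1:3
Op 3: write(P0, v1, 179). refcount(pp1)=3>1 -> COPY to pp2. 3 ppages; refcounts: pp0:3 pp1:2 pp2:1
Op 4: write(P1, v0, 126). refcount(pp0)=3>1 -> COPY to pp3. 4 ppages; refcounts: pp0:2 pp1:2 pp2:1 pp3:1
Op 5: read(P2, v1) -> 46. No state change.
Op 6: read(P0, v0) -> 43. No state change.
P0: v1 -> pp2 = 179
P1: v1 -> pp1 = 46
P2: v1 -> pp1 = 46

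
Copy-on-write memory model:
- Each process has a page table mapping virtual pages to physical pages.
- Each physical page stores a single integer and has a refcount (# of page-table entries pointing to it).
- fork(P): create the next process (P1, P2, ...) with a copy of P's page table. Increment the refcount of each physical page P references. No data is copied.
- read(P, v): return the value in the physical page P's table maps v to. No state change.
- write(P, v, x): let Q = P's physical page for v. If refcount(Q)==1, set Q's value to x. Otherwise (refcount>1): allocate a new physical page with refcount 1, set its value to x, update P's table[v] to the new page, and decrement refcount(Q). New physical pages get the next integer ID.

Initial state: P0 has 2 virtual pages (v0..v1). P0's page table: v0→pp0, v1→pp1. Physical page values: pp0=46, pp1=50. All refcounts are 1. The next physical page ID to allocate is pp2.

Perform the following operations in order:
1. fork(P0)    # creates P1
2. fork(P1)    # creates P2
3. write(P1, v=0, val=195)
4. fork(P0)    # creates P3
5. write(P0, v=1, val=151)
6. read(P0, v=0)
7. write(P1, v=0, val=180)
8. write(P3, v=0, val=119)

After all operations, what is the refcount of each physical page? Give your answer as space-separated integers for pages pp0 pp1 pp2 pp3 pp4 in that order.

Op 1: fork(P0) -> P1. 2 ppages; refcounts: pp0:2 pp1:2
Op 2: fork(P1) -> P2. 2 ppages; refcounts: pp0:3 pp1:3
Op 3: write(P1, v0, 195). refcount(pp0)=3>1 -> COPY to pp2. 3 ppages; refcounts: pp0:2 pp1:3 pp2:1
Op 4: fork(P0) -> P3. 3 ppages; refcounts: pp0:3 pp1:4 pp2:1
Op 5: write(P0, v1, 151). refcount(pp1)=4>1 -> COPY to pp3. 4 ppages; refcounts: pp0:3 pp1:3 pp2:1 pp3:1
Op 6: read(P0, v0) -> 46. No state change.
Op 7: write(P1, v0, 180). refcount(pp2)=1 -> write in place. 4 ppages; refcounts: pp0:3 pp1:3 pp2:1 pp3:1
Op 8: write(P3, v0, 119). refcount(pp0)=3>1 -> COPY to pp4. 5 ppages; refcounts: pp0:2 pp1:3 pp2:1 pp3:1 pp4:1

Answer: 2 3 1 1 1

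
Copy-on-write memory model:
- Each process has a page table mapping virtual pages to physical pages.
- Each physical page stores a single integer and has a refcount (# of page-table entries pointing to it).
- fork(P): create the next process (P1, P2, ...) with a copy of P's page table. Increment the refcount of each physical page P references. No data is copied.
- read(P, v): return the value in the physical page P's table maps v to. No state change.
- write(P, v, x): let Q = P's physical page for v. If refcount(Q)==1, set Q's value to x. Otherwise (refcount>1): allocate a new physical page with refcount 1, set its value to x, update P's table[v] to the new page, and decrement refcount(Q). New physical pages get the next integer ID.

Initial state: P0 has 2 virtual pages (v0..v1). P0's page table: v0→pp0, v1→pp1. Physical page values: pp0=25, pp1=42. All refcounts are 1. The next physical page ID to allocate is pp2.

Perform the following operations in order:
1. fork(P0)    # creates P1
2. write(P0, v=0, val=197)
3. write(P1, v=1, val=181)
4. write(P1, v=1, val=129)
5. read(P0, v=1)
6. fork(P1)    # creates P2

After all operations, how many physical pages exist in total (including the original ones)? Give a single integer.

Op 1: fork(P0) -> P1. 2 ppages; refcounts: pp0:2 pp1:2
Op 2: write(P0, v0, 197). refcount(pp0)=2>1 -> COPY to pp2. 3 ppages; refcounts: pp0:1 pp1:2 pp2:1
Op 3: write(P1, v1, 181). refcount(pp1)=2>1 -> COPY to pp3. 4 ppages; refcounts: pp0:1 pp1:1 pp2:1 pp3:1
Op 4: write(P1, v1, 129). refcount(pp3)=1 -> write in place. 4 ppages; refcounts: pp0:1 pp1:1 pp2:1 pp3:1
Op 5: read(P0, v1) -> 42. No state change.
Op 6: fork(P1) -> P2. 4 ppages; refcounts: pp0:2 pp1:1 pp2:1 pp3:2

Answer: 4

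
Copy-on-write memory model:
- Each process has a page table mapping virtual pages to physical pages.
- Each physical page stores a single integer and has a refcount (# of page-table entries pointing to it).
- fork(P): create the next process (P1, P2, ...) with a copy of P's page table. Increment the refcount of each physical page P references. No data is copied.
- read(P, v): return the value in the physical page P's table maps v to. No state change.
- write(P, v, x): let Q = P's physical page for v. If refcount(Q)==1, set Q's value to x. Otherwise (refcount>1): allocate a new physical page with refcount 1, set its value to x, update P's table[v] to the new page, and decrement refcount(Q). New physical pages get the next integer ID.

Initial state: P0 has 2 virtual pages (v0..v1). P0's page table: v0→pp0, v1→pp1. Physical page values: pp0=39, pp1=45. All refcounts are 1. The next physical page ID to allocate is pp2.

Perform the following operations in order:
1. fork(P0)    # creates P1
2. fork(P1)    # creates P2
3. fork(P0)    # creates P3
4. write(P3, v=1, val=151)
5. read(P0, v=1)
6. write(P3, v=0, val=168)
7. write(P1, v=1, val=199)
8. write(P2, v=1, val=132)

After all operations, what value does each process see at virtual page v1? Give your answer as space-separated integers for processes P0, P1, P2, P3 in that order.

Answer: 45 199 132 151

Derivation:
Op 1: fork(P0) -> P1. 2 ppages; refcounts: pp0:2 pp1:2
Op 2: fork(P1) -> P2. 2 ppages; refcounts: pp0:3 pp1:3
Op 3: fork(P0) -> P3. 2 ppages; refcounts: pp0:4 pp1:4
Op 4: write(P3, v1, 151). refcount(pp1)=4>1 -> COPY to pp2. 3 ppages; refcounts: pp0:4 pp1:3 pp2:1
Op 5: read(P0, v1) -> 45. No state change.
Op 6: write(P3, v0, 168). refcount(pp0)=4>1 -> COPY to pp3. 4 ppages; refcounts: pp0:3 pp1:3 pp2:1 pp3:1
Op 7: write(P1, v1, 199). refcount(pp1)=3>1 -> COPY to pp4. 5 ppages; refcounts: pp0:3 pp1:2 pp2:1 pp3:1 pp4:1
Op 8: write(P2, v1, 132). refcount(pp1)=2>1 -> COPY to pp5. 6 ppages; refcounts: pp0:3 pp1:1 pp2:1 pp3:1 pp4:1 pp5:1
P0: v1 -> pp1 = 45
P1: v1 -> pp4 = 199
P2: v1 -> pp5 = 132
P3: v1 -> pp2 = 151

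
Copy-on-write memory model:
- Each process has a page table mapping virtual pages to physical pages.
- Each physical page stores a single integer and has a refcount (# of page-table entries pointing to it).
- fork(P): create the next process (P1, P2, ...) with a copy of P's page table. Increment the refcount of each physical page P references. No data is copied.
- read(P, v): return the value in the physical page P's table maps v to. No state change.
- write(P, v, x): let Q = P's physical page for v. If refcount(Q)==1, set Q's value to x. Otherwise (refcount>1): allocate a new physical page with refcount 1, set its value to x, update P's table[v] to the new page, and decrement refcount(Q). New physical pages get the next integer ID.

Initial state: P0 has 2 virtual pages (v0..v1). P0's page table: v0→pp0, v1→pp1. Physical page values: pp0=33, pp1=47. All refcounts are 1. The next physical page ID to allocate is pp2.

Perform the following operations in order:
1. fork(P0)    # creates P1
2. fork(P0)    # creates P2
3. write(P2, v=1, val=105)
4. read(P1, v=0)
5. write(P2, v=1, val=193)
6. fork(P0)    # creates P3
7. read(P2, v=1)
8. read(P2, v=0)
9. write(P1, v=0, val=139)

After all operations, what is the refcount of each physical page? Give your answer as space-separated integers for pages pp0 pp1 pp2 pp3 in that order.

Answer: 3 3 1 1

Derivation:
Op 1: fork(P0) -> P1. 2 ppages; refcounts: pp0:2 pp1:2
Op 2: fork(P0) -> P2. 2 ppages; refcounts: pp0:3 pp1:3
Op 3: write(P2, v1, 105). refcount(pp1)=3>1 -> COPY to pp2. 3 ppages; refcounts: pp0:3 pp1:2 pp2:1
Op 4: read(P1, v0) -> 33. No state change.
Op 5: write(P2, v1, 193). refcount(pp2)=1 -> write in place. 3 ppages; refcounts: pp0:3 pp1:2 pp2:1
Op 6: fork(P0) -> P3. 3 ppages; refcounts: pp0:4 pp1:3 pp2:1
Op 7: read(P2, v1) -> 193. No state change.
Op 8: read(P2, v0) -> 33. No state change.
Op 9: write(P1, v0, 139). refcount(pp0)=4>1 -> COPY to pp3. 4 ppages; refcounts: pp0:3 pp1:3 pp2:1 pp3:1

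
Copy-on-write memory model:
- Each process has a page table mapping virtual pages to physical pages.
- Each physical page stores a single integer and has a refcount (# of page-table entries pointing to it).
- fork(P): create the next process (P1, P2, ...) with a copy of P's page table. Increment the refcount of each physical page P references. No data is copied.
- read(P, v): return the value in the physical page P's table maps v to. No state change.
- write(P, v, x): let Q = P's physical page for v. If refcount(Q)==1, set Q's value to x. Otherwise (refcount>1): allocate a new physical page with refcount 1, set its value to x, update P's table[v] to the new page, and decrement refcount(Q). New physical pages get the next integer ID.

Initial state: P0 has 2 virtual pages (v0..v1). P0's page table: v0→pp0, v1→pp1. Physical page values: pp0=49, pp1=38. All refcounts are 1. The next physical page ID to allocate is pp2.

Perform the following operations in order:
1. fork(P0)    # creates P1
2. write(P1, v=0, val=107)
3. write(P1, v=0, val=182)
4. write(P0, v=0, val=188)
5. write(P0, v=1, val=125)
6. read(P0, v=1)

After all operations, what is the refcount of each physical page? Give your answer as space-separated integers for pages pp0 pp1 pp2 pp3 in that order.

Answer: 1 1 1 1

Derivation:
Op 1: fork(P0) -> P1. 2 ppages; refcounts: pp0:2 pp1:2
Op 2: write(P1, v0, 107). refcount(pp0)=2>1 -> COPY to pp2. 3 ppages; refcounts: pp0:1 pp1:2 pp2:1
Op 3: write(P1, v0, 182). refcount(pp2)=1 -> write in place. 3 ppages; refcounts: pp0:1 pp1:2 pp2:1
Op 4: write(P0, v0, 188). refcount(pp0)=1 -> write in place. 3 ppages; refcounts: pp0:1 pp1:2 pp2:1
Op 5: write(P0, v1, 125). refcount(pp1)=2>1 -> COPY to pp3. 4 ppages; refcounts: pp0:1 pp1:1 pp2:1 pp3:1
Op 6: read(P0, v1) -> 125. No state change.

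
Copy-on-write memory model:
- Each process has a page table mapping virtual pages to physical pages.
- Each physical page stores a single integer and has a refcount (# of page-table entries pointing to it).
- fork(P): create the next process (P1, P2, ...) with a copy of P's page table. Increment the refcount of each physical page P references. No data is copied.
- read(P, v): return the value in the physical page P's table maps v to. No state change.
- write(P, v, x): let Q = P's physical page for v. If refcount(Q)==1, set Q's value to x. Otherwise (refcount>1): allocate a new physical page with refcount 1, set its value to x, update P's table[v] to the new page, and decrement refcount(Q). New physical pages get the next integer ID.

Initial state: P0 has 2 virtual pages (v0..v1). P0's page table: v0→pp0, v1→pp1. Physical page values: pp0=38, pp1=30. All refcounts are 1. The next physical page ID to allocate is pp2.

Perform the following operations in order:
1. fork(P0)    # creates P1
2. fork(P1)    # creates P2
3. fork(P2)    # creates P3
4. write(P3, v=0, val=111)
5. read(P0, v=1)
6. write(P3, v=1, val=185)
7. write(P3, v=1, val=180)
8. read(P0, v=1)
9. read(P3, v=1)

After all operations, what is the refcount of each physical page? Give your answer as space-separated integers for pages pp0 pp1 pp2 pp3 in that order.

Answer: 3 3 1 1

Derivation:
Op 1: fork(P0) -> P1. 2 ppages; refcounts: pp0:2 pp1:2
Op 2: fork(P1) -> P2. 2 ppages; refcounts: pp0:3 pp1:3
Op 3: fork(P2) -> P3. 2 ppages; refcounts: pp0:4 pp1:4
Op 4: write(P3, v0, 111). refcount(pp0)=4>1 -> COPY to pp2. 3 ppages; refcounts: pp0:3 pp1:4 pp2:1
Op 5: read(P0, v1) -> 30. No state change.
Op 6: write(P3, v1, 185). refcount(pp1)=4>1 -> COPY to pp3. 4 ppages; refcounts: pp0:3 pp1:3 pp2:1 pp3:1
Op 7: write(P3, v1, 180). refcount(pp3)=1 -> write in place. 4 ppages; refcounts: pp0:3 pp1:3 pp2:1 pp3:1
Op 8: read(P0, v1) -> 30. No state change.
Op 9: read(P3, v1) -> 180. No state change.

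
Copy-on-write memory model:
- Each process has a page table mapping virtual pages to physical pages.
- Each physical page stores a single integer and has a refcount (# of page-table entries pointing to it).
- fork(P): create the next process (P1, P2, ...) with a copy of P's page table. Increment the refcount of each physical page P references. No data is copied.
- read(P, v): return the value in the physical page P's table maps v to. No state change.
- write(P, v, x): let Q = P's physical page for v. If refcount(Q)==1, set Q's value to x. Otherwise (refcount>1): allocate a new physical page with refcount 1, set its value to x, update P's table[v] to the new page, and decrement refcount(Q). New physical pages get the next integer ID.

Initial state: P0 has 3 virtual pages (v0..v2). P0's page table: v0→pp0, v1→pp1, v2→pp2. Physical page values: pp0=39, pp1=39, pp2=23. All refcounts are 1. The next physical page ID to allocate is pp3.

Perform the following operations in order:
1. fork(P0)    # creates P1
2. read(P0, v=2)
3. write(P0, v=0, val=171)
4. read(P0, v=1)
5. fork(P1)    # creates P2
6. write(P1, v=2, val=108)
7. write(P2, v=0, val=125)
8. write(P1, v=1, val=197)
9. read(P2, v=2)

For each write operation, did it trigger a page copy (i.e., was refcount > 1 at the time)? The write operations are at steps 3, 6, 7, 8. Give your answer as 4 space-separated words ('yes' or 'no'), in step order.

Op 1: fork(P0) -> P1. 3 ppages; refcounts: pp0:2 pp1:2 pp2:2
Op 2: read(P0, v2) -> 23. No state change.
Op 3: write(P0, v0, 171). refcount(pp0)=2>1 -> COPY to pp3. 4 ppages; refcounts: pp0:1 pp1:2 pp2:2 pp3:1
Op 4: read(P0, v1) -> 39. No state change.
Op 5: fork(P1) -> P2. 4 ppages; refcounts: pp0:2 pp1:3 pp2:3 pp3:1
Op 6: write(P1, v2, 108). refcount(pp2)=3>1 -> COPY to pp4. 5 ppages; refcounts: pp0:2 pp1:3 pp2:2 pp3:1 pp4:1
Op 7: write(P2, v0, 125). refcount(pp0)=2>1 -> COPY to pp5. 6 ppages; refcounts: pp0:1 pp1:3 pp2:2 pp3:1 pp4:1 pp5:1
Op 8: write(P1, v1, 197). refcount(pp1)=3>1 -> COPY to pp6. 7 ppages; refcounts: pp0:1 pp1:2 pp2:2 pp3:1 pp4:1 pp5:1 pp6:1
Op 9: read(P2, v2) -> 23. No state change.

yes yes yes yes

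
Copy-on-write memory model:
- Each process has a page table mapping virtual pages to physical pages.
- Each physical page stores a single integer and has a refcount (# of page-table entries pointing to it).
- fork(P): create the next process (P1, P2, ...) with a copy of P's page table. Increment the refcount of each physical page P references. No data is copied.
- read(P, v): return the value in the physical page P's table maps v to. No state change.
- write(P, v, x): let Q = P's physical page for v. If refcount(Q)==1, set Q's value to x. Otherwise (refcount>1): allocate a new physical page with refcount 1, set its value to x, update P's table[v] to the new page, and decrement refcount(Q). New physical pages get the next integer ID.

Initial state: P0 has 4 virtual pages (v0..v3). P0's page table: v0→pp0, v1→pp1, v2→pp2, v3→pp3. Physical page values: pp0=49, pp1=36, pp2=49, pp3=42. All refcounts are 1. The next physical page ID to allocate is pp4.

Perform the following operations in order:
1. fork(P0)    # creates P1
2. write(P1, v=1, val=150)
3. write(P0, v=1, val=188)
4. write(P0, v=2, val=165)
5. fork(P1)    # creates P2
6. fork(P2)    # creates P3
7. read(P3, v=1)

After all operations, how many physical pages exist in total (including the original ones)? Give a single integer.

Answer: 6

Derivation:
Op 1: fork(P0) -> P1. 4 ppages; refcounts: pp0:2 pp1:2 pp2:2 pp3:2
Op 2: write(P1, v1, 150). refcount(pp1)=2>1 -> COPY to pp4. 5 ppages; refcounts: pp0:2 pp1:1 pp2:2 pp3:2 pp4:1
Op 3: write(P0, v1, 188). refcount(pp1)=1 -> write in place. 5 ppages; refcounts: pp0:2 pp1:1 pp2:2 pp3:2 pp4:1
Op 4: write(P0, v2, 165). refcount(pp2)=2>1 -> COPY to pp5. 6 ppages; refcounts: pp0:2 pp1:1 pp2:1 pp3:2 pp4:1 pp5:1
Op 5: fork(P1) -> P2. 6 ppages; refcounts: pp0:3 pp1:1 pp2:2 pp3:3 pp4:2 pp5:1
Op 6: fork(P2) -> P3. 6 ppages; refcounts: pp0:4 pp1:1 pp2:3 pp3:4 pp4:3 pp5:1
Op 7: read(P3, v1) -> 150. No state change.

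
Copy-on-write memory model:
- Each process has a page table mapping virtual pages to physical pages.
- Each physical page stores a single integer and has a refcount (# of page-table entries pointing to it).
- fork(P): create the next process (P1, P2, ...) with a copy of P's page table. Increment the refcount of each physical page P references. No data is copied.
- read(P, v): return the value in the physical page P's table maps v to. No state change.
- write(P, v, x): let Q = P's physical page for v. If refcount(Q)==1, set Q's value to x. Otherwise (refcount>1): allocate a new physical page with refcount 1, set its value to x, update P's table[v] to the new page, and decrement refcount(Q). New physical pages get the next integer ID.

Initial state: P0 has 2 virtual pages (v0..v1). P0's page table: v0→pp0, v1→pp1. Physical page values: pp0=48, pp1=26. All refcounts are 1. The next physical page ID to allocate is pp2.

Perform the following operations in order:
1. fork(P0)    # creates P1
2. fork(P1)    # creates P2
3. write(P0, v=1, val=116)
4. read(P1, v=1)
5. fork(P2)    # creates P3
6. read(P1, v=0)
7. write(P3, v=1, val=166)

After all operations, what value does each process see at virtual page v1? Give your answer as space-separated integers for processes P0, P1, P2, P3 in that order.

Answer: 116 26 26 166

Derivation:
Op 1: fork(P0) -> P1. 2 ppages; refcounts: pp0:2 pp1:2
Op 2: fork(P1) -> P2. 2 ppages; refcounts: pp0:3 pp1:3
Op 3: write(P0, v1, 116). refcount(pp1)=3>1 -> COPY to pp2. 3 ppages; refcounts: pp0:3 pp1:2 pp2:1
Op 4: read(P1, v1) -> 26. No state change.
Op 5: fork(P2) -> P3. 3 ppages; refcounts: pp0:4 pp1:3 pp2:1
Op 6: read(P1, v0) -> 48. No state change.
Op 7: write(P3, v1, 166). refcount(pp1)=3>1 -> COPY to pp3. 4 ppages; refcounts: pp0:4 pp1:2 pp2:1 pp3:1
P0: v1 -> pp2 = 116
P1: v1 -> pp1 = 26
P2: v1 -> pp1 = 26
P3: v1 -> pp3 = 166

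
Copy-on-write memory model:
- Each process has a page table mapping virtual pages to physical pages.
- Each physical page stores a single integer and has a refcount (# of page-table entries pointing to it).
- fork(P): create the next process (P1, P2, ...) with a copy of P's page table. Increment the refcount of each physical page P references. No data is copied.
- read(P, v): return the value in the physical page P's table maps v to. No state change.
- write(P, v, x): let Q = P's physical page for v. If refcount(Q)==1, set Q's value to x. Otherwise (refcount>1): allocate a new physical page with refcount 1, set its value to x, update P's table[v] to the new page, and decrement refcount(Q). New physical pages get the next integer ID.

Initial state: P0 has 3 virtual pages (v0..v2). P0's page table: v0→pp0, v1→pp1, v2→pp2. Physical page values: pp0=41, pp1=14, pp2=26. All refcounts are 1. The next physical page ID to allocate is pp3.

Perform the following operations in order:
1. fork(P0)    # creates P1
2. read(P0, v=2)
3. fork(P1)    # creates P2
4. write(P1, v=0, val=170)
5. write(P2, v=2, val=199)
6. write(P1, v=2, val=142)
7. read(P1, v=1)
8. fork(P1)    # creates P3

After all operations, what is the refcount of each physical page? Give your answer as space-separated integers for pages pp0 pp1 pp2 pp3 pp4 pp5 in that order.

Op 1: fork(P0) -> P1. 3 ppages; refcounts: pp0:2 pp1:2 pp2:2
Op 2: read(P0, v2) -> 26. No state change.
Op 3: fork(P1) -> P2. 3 ppages; refcounts: pp0:3 pp1:3 pp2:3
Op 4: write(P1, v0, 170). refcount(pp0)=3>1 -> COPY to pp3. 4 ppages; refcounts: pp0:2 pp1:3 pp2:3 pp3:1
Op 5: write(P2, v2, 199). refcount(pp2)=3>1 -> COPY to pp4. 5 ppages; refcounts: pp0:2 pp1:3 pp2:2 pp3:1 pp4:1
Op 6: write(P1, v2, 142). refcount(pp2)=2>1 -> COPY to pp5. 6 ppages; refcounts: pp0:2 pp1:3 pp2:1 pp3:1 pp4:1 pp5:1
Op 7: read(P1, v1) -> 14. No state change.
Op 8: fork(P1) -> P3. 6 ppages; refcounts: pp0:2 pp1:4 pp2:1 pp3:2 pp4:1 pp5:2

Answer: 2 4 1 2 1 2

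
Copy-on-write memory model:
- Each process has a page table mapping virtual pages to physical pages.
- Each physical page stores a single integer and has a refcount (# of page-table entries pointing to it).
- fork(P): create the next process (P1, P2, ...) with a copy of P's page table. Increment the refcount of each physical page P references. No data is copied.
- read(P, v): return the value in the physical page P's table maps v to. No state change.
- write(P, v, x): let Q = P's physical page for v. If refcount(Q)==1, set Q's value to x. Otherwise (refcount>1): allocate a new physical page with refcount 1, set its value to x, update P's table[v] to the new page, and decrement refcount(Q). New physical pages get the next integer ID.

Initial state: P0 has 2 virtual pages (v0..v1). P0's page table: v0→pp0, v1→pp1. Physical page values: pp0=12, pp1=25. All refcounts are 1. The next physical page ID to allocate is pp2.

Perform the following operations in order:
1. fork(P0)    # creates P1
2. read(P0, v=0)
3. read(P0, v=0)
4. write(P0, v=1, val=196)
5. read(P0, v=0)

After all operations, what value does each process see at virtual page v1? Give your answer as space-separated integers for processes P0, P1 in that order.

Answer: 196 25

Derivation:
Op 1: fork(P0) -> P1. 2 ppages; refcounts: pp0:2 pp1:2
Op 2: read(P0, v0) -> 12. No state change.
Op 3: read(P0, v0) -> 12. No state change.
Op 4: write(P0, v1, 196). refcount(pp1)=2>1 -> COPY to pp2. 3 ppages; refcounts: pp0:2 pp1:1 pp2:1
Op 5: read(P0, v0) -> 12. No state change.
P0: v1 -> pp2 = 196
P1: v1 -> pp1 = 25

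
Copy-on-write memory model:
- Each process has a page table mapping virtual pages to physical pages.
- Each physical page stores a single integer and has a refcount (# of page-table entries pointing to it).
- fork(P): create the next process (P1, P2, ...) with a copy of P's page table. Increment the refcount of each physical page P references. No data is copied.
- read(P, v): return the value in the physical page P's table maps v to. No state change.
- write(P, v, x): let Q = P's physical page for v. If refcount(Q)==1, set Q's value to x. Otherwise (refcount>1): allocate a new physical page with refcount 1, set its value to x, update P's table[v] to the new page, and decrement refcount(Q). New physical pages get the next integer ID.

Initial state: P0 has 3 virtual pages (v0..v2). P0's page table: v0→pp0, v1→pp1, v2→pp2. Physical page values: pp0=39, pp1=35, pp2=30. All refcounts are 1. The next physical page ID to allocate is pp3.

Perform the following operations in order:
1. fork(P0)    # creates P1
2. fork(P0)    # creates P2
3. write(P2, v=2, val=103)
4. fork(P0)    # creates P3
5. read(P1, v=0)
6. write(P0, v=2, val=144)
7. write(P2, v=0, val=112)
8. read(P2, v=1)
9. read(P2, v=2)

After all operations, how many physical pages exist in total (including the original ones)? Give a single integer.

Answer: 6

Derivation:
Op 1: fork(P0) -> P1. 3 ppages; refcounts: pp0:2 pp1:2 pp2:2
Op 2: fork(P0) -> P2. 3 ppages; refcounts: pp0:3 pp1:3 pp2:3
Op 3: write(P2, v2, 103). refcount(pp2)=3>1 -> COPY to pp3. 4 ppages; refcounts: pp0:3 pp1:3 pp2:2 pp3:1
Op 4: fork(P0) -> P3. 4 ppages; refcounts: pp0:4 pp1:4 pp2:3 pp3:1
Op 5: read(P1, v0) -> 39. No state change.
Op 6: write(P0, v2, 144). refcount(pp2)=3>1 -> COPY to pp4. 5 ppages; refcounts: pp0:4 pp1:4 pp2:2 pp3:1 pp4:1
Op 7: write(P2, v0, 112). refcount(pp0)=4>1 -> COPY to pp5. 6 ppages; refcounts: pp0:3 pp1:4 pp2:2 pp3:1 pp4:1 pp5:1
Op 8: read(P2, v1) -> 35. No state change.
Op 9: read(P2, v2) -> 103. No state change.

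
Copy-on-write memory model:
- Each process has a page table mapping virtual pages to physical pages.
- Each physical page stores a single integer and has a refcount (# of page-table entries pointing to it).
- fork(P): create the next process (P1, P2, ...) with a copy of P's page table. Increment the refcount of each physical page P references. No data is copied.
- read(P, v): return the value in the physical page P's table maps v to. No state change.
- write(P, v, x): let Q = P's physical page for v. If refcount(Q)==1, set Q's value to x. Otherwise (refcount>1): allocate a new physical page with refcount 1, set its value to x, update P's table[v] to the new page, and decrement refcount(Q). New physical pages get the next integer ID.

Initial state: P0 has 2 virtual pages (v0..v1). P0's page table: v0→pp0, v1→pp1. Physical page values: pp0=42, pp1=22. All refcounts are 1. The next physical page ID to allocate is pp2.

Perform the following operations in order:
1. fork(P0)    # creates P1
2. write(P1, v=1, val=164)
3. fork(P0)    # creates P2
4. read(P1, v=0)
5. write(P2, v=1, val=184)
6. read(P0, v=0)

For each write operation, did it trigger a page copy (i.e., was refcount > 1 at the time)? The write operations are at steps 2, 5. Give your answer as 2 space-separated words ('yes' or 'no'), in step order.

Op 1: fork(P0) -> P1. 2 ppages; refcounts: pp0:2 pp1:2
Op 2: write(P1, v1, 164). refcount(pp1)=2>1 -> COPY to pp2. 3 ppages; refcounts: pp0:2 pp1:1 pp2:1
Op 3: fork(P0) -> P2. 3 ppages; refcounts: pp0:3 pp1:2 pp2:1
Op 4: read(P1, v0) -> 42. No state change.
Op 5: write(P2, v1, 184). refcount(pp1)=2>1 -> COPY to pp3. 4 ppages; refcounts: pp0:3 pp1:1 pp2:1 pp3:1
Op 6: read(P0, v0) -> 42. No state change.

yes yes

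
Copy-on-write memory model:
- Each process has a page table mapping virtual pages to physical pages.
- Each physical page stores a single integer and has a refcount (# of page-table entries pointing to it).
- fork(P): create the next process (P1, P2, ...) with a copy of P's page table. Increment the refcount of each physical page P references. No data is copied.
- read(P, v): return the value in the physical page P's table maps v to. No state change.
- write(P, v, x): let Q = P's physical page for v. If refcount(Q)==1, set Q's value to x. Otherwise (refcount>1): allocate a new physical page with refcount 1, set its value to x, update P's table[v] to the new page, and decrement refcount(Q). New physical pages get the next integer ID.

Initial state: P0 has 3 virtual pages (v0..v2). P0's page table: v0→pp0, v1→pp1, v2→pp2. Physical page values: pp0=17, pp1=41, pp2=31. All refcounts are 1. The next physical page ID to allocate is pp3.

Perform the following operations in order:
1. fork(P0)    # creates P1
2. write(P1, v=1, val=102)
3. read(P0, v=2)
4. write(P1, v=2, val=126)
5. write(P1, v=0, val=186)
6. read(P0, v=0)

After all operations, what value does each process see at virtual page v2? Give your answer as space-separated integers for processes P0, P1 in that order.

Op 1: fork(P0) -> P1. 3 ppages; refcounts: pp0:2 pp1:2 pp2:2
Op 2: write(P1, v1, 102). refcount(pp1)=2>1 -> COPY to pp3. 4 ppages; refcounts: pp0:2 pp1:1 pp2:2 pp3:1
Op 3: read(P0, v2) -> 31. No state change.
Op 4: write(P1, v2, 126). refcount(pp2)=2>1 -> COPY to pp4. 5 ppages; refcounts: pp0:2 pp1:1 pp2:1 pp3:1 pp4:1
Op 5: write(P1, v0, 186). refcount(pp0)=2>1 -> COPY to pp5. 6 ppages; refcounts: pp0:1 pp1:1 pp2:1 pp3:1 pp4:1 pp5:1
Op 6: read(P0, v0) -> 17. No state change.
P0: v2 -> pp2 = 31
P1: v2 -> pp4 = 126

Answer: 31 126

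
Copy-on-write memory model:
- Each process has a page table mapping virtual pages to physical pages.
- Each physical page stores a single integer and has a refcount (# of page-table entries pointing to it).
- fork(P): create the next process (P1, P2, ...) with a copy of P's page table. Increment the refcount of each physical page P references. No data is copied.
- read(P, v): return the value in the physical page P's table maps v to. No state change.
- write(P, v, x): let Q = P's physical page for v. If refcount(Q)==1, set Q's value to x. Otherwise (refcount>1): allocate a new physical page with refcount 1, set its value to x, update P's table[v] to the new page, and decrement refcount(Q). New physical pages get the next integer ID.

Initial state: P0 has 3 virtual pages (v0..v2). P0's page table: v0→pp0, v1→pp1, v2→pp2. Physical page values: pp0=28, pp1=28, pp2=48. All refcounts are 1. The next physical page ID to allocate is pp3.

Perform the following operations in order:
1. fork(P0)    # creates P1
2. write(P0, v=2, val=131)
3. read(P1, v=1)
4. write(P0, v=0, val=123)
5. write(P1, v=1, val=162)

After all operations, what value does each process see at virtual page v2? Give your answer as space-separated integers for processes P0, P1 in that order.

Op 1: fork(P0) -> P1. 3 ppages; refcounts: pp0:2 pp1:2 pp2:2
Op 2: write(P0, v2, 131). refcount(pp2)=2>1 -> COPY to pp3. 4 ppages; refcounts: pp0:2 pp1:2 pp2:1 pp3:1
Op 3: read(P1, v1) -> 28. No state change.
Op 4: write(P0, v0, 123). refcount(pp0)=2>1 -> COPY to pp4. 5 ppages; refcounts: pp0:1 pp1:2 pp2:1 pp3:1 pp4:1
Op 5: write(P1, v1, 162). refcount(pp1)=2>1 -> COPY to pp5. 6 ppages; refcounts: pp0:1 pp1:1 pp2:1 pp3:1 pp4:1 pp5:1
P0: v2 -> pp3 = 131
P1: v2 -> pp2 = 48

Answer: 131 48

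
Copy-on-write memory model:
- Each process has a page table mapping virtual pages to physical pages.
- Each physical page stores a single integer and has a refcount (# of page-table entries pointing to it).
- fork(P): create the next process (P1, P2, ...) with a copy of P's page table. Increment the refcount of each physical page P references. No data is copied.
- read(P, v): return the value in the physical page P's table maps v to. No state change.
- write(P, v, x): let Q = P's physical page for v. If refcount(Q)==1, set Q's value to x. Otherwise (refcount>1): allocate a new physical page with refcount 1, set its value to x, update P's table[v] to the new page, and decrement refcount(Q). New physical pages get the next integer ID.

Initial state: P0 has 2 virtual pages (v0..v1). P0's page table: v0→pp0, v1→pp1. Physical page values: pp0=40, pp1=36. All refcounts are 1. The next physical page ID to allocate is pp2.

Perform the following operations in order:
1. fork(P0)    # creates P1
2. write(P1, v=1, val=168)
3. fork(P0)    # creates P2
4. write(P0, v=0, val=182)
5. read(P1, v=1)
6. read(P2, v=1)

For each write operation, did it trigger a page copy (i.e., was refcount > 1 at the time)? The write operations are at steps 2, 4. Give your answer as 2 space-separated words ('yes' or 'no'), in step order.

Op 1: fork(P0) -> P1. 2 ppages; refcounts: pp0:2 pp1:2
Op 2: write(P1, v1, 168). refcount(pp1)=2>1 -> COPY to pp2. 3 ppages; refcounts: pp0:2 pp1:1 pp2:1
Op 3: fork(P0) -> P2. 3 ppages; refcounts: pp0:3 pp1:2 pp2:1
Op 4: write(P0, v0, 182). refcount(pp0)=3>1 -> COPY to pp3. 4 ppages; refcounts: pp0:2 pp1:2 pp2:1 pp3:1
Op 5: read(P1, v1) -> 168. No state change.
Op 6: read(P2, v1) -> 36. No state change.

yes yes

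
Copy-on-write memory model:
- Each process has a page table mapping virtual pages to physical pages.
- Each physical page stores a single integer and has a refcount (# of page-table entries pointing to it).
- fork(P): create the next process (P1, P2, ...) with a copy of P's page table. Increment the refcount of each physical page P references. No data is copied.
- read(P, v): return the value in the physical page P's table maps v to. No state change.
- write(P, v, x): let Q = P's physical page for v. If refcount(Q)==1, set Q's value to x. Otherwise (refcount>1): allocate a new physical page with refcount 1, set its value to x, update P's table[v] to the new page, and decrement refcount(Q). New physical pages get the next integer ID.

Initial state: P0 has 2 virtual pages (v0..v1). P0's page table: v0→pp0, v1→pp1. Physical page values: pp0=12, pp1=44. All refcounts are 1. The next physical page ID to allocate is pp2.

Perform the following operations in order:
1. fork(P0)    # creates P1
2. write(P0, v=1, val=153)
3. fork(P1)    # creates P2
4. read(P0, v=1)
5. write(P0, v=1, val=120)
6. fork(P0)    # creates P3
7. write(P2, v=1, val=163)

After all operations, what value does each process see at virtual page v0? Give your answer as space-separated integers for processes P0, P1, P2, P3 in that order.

Answer: 12 12 12 12

Derivation:
Op 1: fork(P0) -> P1. 2 ppages; refcounts: pp0:2 pp1:2
Op 2: write(P0, v1, 153). refcount(pp1)=2>1 -> COPY to pp2. 3 ppages; refcounts: pp0:2 pp1:1 pp2:1
Op 3: fork(P1) -> P2. 3 ppages; refcounts: pp0:3 pp1:2 pp2:1
Op 4: read(P0, v1) -> 153. No state change.
Op 5: write(P0, v1, 120). refcount(pp2)=1 -> write in place. 3 ppages; refcounts: pp0:3 pp1:2 pp2:1
Op 6: fork(P0) -> P3. 3 ppages; refcounts: pp0:4 pp1:2 pp2:2
Op 7: write(P2, v1, 163). refcount(pp1)=2>1 -> COPY to pp3. 4 ppages; refcounts: pp0:4 pp1:1 pp2:2 pp3:1
P0: v0 -> pp0 = 12
P1: v0 -> pp0 = 12
P2: v0 -> pp0 = 12
P3: v0 -> pp0 = 12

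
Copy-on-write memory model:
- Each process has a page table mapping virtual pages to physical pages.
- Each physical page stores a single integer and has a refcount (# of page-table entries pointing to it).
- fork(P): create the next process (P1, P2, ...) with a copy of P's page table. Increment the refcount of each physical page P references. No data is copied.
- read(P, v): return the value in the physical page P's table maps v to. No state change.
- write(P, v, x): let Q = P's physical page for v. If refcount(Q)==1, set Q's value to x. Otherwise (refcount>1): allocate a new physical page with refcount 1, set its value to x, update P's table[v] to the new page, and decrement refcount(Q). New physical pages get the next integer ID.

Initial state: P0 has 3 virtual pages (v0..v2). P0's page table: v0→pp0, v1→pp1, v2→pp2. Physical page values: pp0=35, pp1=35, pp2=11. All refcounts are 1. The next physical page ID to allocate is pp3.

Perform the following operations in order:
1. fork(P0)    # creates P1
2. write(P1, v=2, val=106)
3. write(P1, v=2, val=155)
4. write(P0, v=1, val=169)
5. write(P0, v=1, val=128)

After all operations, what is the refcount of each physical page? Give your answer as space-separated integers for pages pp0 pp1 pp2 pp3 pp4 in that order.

Op 1: fork(P0) -> P1. 3 ppages; refcounts: pp0:2 pp1:2 pp2:2
Op 2: write(P1, v2, 106). refcount(pp2)=2>1 -> COPY to pp3. 4 ppages; refcounts: pp0:2 pp1:2 pp2:1 pp3:1
Op 3: write(P1, v2, 155). refcount(pp3)=1 -> write in place. 4 ppages; refcounts: pp0:2 pp1:2 pp2:1 pp3:1
Op 4: write(P0, v1, 169). refcount(pp1)=2>1 -> COPY to pp4. 5 ppages; refcounts: pp0:2 pp1:1 pp2:1 pp3:1 pp4:1
Op 5: write(P0, v1, 128). refcount(pp4)=1 -> write in place. 5 ppages; refcounts: pp0:2 pp1:1 pp2:1 pp3:1 pp4:1

Answer: 2 1 1 1 1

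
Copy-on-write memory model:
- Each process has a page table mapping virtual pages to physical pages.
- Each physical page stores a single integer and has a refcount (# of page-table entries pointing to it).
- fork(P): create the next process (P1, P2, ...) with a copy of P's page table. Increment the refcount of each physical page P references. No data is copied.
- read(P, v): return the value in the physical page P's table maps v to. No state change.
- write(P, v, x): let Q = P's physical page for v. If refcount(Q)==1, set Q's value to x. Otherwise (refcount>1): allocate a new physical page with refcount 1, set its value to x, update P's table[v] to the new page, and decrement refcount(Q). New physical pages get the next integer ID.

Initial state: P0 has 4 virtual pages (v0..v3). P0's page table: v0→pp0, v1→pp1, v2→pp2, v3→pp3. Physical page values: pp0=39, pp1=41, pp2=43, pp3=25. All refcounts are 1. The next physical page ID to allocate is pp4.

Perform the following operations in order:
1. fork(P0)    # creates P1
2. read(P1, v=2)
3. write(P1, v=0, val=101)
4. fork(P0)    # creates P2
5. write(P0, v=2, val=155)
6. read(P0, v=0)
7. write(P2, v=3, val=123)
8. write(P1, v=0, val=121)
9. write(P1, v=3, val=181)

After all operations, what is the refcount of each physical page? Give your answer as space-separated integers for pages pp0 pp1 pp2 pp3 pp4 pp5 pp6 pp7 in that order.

Answer: 2 3 2 1 1 1 1 1

Derivation:
Op 1: fork(P0) -> P1. 4 ppages; refcounts: pp0:2 pp1:2 pp2:2 pp3:2
Op 2: read(P1, v2) -> 43. No state change.
Op 3: write(P1, v0, 101). refcount(pp0)=2>1 -> COPY to pp4. 5 ppages; refcounts: pp0:1 pp1:2 pp2:2 pp3:2 pp4:1
Op 4: fork(P0) -> P2. 5 ppages; refcounts: pp0:2 pp1:3 pp2:3 pp3:3 pp4:1
Op 5: write(P0, v2, 155). refcount(pp2)=3>1 -> COPY to pp5. 6 ppages; refcounts: pp0:2 pp1:3 pp2:2 pp3:3 pp4:1 pp5:1
Op 6: read(P0, v0) -> 39. No state change.
Op 7: write(P2, v3, 123). refcount(pp3)=3>1 -> COPY to pp6. 7 ppages; refcounts: pp0:2 pp1:3 pp2:2 pp3:2 pp4:1 pp5:1 pp6:1
Op 8: write(P1, v0, 121). refcount(pp4)=1 -> write in place. 7 ppages; refcounts: pp0:2 pp1:3 pp2:2 pp3:2 pp4:1 pp5:1 pp6:1
Op 9: write(P1, v3, 181). refcount(pp3)=2>1 -> COPY to pp7. 8 ppages; refcounts: pp0:2 pp1:3 pp2:2 pp3:1 pp4:1 pp5:1 pp6:1 pp7:1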